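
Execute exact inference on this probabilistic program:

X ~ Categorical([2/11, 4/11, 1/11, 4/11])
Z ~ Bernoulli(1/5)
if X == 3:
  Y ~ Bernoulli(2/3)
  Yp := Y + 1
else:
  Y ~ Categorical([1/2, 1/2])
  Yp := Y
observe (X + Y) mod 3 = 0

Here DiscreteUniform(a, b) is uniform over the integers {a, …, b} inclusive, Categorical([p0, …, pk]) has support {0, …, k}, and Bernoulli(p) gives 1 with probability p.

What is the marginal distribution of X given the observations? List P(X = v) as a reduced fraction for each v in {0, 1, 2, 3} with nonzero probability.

Enumerate traces; 6 have nonzero weight after conditioning:
  (X=0, Z=0, Y=0) weight 4/55
  (X=0, Z=1, Y=0) weight 1/55
  (X=2, Z=0, Y=1) weight 2/55
  (X=2, Z=1, Y=1) weight 1/110
  (X=3, Z=0, Y=0) weight 16/165
  (X=3, Z=1, Y=0) weight 4/165
Group by X:
  weight(X=0) = 1/11
  weight(X=2) = 1/22
  weight(X=3) = 4/33
Total weight = 1/11 + 1/22 + 4/33 = 17/66
P(X=0 | obs) = 1/11 / 17/66 = 6/17
P(X=2 | obs) = 1/22 / 17/66 = 3/17
P(X=3 | obs) = 4/33 / 17/66 = 8/17

P(X=0) = 6/17, P(X=2) = 3/17, P(X=3) = 8/17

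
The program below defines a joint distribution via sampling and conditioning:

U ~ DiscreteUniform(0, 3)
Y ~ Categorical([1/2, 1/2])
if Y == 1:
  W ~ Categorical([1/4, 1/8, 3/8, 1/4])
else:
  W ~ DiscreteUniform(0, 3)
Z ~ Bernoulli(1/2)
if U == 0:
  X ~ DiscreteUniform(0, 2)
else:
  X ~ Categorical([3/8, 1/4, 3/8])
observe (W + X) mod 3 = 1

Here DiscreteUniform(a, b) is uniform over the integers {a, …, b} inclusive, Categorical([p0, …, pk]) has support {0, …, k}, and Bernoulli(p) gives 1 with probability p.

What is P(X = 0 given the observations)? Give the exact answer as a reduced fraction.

P(X = 0 | obs) = 105/488

Enumerate traces; 64 have nonzero weight after conditioning:
  (U=0, Y=0, W=0, Z=0, X=1) weight 1/192
  (U=0, Y=0, W=0, Z=1, X=1) weight 1/192
  (U=0, Y=0, W=1, Z=0, X=0) weight 1/192
  (U=0, Y=0, W=1, Z=1, X=0) weight 1/192
  (U=0, Y=0, W=2, Z=0, X=2) weight 1/192
  (U=0, Y=0, W=2, Z=1, X=2) weight 1/192
  (U=0, Y=0, W=3, Z=0, X=1) weight 1/192
  (U=0, Y=0, W=3, Z=1, X=1) weight 1/192
  … 56 more
Group by X:
  weight(X=0) = 35/512
  weight(X=1) = 13/96
  weight(X=2) = 175/1536
Total weight = 35/512 + 13/96 + 175/1536 = 61/192
P(X=0 | obs) = 35/512 / 61/192 = 105/488
P(X=1 | obs) = 13/96 / 61/192 = 26/61
P(X=2 | obs) = 175/1536 / 61/192 = 175/488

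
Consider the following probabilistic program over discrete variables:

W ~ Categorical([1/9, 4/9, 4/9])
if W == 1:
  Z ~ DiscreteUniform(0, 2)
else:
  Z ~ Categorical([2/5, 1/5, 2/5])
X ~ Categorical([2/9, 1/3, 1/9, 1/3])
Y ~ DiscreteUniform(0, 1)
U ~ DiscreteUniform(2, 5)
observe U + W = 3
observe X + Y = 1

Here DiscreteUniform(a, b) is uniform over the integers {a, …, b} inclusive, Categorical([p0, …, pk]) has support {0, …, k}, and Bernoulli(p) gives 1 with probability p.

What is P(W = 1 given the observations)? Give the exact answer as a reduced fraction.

P(W = 1 | obs) = 4/5

Enumerate traces; 12 have nonzero weight after conditioning:
  (W=0, Z=0, X=0, Y=1, U=3) weight 1/810
  (W=0, Z=0, X=1, Y=0, U=3) weight 1/540
  (W=0, Z=1, X=0, Y=1, U=3) weight 1/1620
  (W=0, Z=1, X=1, Y=0, U=3) weight 1/1080
  (W=0, Z=2, X=0, Y=1, U=3) weight 1/810
  (W=0, Z=2, X=1, Y=0, U=3) weight 1/540
  (W=1, Z=0, X=0, Y=1, U=2) weight 1/243
  (W=1, Z=0, X=1, Y=0, U=2) weight 1/162
  … 4 more
Group by W:
  weight(W=0) = 5/648
  weight(W=1) = 5/162
Total weight = 5/648 + 5/162 = 25/648
P(W=0 | obs) = 5/648 / 25/648 = 1/5
P(W=1 | obs) = 5/162 / 25/648 = 4/5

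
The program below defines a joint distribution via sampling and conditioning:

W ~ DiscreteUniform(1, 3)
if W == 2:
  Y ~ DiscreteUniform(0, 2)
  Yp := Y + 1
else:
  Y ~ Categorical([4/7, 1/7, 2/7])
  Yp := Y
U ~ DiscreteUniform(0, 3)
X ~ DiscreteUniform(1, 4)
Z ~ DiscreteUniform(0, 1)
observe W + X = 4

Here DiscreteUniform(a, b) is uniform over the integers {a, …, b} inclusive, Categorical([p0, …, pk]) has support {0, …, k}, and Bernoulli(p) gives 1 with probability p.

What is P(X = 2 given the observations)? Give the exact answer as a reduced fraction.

P(X = 2 | obs) = 1/3

Enumerate traces; 72 have nonzero weight after conditioning:
  (W=1, Y=0, U=0, X=3, Z=0) weight 1/168
  (W=1, Y=0, U=0, X=3, Z=1) weight 1/168
  (W=1, Y=0, U=1, X=3, Z=0) weight 1/168
  (W=1, Y=0, U=1, X=3, Z=1) weight 1/168
  (W=1, Y=0, U=2, X=3, Z=0) weight 1/168
  (W=1, Y=0, U=2, X=3, Z=1) weight 1/168
  (W=1, Y=0, U=3, X=3, Z=0) weight 1/168
  (W=1, Y=0, U=3, X=3, Z=1) weight 1/168
  (W=2, Y=0, U=0, X=2, Z=0) weight 1/288
  (W=3, Y=0, U=0, X=1, Z=0) weight 1/168
  … 62 more
Group by X:
  weight(X=1) = 1/12
  weight(X=2) = 1/12
  weight(X=3) = 1/12
Total weight = 1/12 + 1/12 + 1/12 = 1/4
P(X=1 | obs) = 1/12 / 1/4 = 1/3
P(X=2 | obs) = 1/12 / 1/4 = 1/3
P(X=3 | obs) = 1/12 / 1/4 = 1/3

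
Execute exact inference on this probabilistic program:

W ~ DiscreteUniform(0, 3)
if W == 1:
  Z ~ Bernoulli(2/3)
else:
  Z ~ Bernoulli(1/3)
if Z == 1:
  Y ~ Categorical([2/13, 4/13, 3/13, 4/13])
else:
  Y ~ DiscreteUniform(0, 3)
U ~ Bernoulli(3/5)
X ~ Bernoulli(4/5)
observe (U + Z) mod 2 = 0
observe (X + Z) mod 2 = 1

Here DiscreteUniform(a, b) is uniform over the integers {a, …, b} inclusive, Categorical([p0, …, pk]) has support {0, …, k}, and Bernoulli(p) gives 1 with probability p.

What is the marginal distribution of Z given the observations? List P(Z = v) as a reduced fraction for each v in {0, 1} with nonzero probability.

Enumerate traces; 32 have nonzero weight after conditioning:
  (W=0, Z=0, Y=0, U=0, X=1) weight 1/75
  (W=0, Z=0, Y=1, U=0, X=1) weight 1/75
  (W=0, Z=0, Y=2, U=0, X=1) weight 1/75
  (W=0, Z=0, Y=3, U=0, X=1) weight 1/75
  (W=0, Z=1, Y=0, U=1, X=0) weight 1/650
  (W=0, Z=1, Y=1, U=1, X=0) weight 1/325
  (W=0, Z=1, Y=2, U=1, X=0) weight 3/1300
  (W=0, Z=1, Y=3, U=1, X=0) weight 1/325
  … 24 more
Group by Z:
  weight(Z=0) = 14/75
  weight(Z=1) = 1/20
Total weight = 14/75 + 1/20 = 71/300
P(Z=0 | obs) = 14/75 / 71/300 = 56/71
P(Z=1 | obs) = 1/20 / 71/300 = 15/71

P(Z=0) = 56/71, P(Z=1) = 15/71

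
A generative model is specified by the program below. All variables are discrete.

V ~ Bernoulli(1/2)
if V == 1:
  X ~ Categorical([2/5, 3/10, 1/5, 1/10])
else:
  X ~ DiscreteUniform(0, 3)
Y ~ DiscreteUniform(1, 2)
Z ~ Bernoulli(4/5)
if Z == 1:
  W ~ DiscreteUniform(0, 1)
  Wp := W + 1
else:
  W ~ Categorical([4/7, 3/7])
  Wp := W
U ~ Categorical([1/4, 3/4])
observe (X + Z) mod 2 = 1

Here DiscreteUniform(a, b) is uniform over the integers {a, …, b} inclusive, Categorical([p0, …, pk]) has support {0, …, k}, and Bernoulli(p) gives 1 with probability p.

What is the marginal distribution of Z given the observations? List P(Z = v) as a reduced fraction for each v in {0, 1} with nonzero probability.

Enumerate traces; 64 have nonzero weight after conditioning:
  (V=0, X=0, Y=1, Z=1, W=0, U=0) weight 1/160
  (V=0, X=0, Y=1, Z=1, W=0, U=1) weight 3/160
  (V=0, X=0, Y=1, Z=1, W=1, U=0) weight 1/160
  (V=0, X=0, Y=1, Z=1, W=1, U=1) weight 3/160
  (V=0, X=0, Y=2, Z=1, W=0, U=0) weight 1/160
  (V=0, X=0, Y=2, Z=1, W=0, U=1) weight 3/160
  (V=0, X=0, Y=2, Z=1, W=1, U=0) weight 1/160
  (V=0, X=0, Y=2, Z=1, W=1, U=1) weight 3/160
  (V=0, X=1, Y=1, Z=0, W=0, U=0) weight 1/560
  … 55 more
Group by Z:
  weight(Z=0) = 9/100
  weight(Z=1) = 11/25
Total weight = 9/100 + 11/25 = 53/100
P(Z=0 | obs) = 9/100 / 53/100 = 9/53
P(Z=1 | obs) = 11/25 / 53/100 = 44/53

P(Z=0) = 9/53, P(Z=1) = 44/53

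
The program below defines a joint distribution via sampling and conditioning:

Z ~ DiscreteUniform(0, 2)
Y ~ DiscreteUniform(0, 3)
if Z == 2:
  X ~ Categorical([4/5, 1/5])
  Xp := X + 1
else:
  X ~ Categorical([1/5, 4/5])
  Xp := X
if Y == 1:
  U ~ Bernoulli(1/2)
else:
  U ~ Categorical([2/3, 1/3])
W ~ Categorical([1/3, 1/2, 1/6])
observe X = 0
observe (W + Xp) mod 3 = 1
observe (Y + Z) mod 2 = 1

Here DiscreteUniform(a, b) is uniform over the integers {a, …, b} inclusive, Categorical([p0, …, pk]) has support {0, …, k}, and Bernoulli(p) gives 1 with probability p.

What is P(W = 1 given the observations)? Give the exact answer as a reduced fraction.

P(W = 1 | obs) = 3/7

Enumerate traces; 12 have nonzero weight after conditioning:
  (Z=0, Y=1, X=0, U=0, W=1) weight 1/240
  (Z=0, Y=1, X=0, U=1, W=1) weight 1/240
  (Z=0, Y=3, X=0, U=0, W=1) weight 1/180
  (Z=0, Y=3, X=0, U=1, W=1) weight 1/360
  (Z=1, Y=0, X=0, U=0, W=1) weight 1/180
  (Z=1, Y=0, X=0, U=1, W=1) weight 1/360
  (Z=1, Y=2, X=0, U=0, W=1) weight 1/180
  (Z=1, Y=2, X=0, U=1, W=1) weight 1/360
  (Z=2, Y=1, X=0, U=0, W=0) weight 1/90
  … 3 more
Group by W:
  weight(W=0) = 2/45
  weight(W=1) = 1/30
Total weight = 2/45 + 1/30 = 7/90
P(W=0 | obs) = 2/45 / 7/90 = 4/7
P(W=1 | obs) = 1/30 / 7/90 = 3/7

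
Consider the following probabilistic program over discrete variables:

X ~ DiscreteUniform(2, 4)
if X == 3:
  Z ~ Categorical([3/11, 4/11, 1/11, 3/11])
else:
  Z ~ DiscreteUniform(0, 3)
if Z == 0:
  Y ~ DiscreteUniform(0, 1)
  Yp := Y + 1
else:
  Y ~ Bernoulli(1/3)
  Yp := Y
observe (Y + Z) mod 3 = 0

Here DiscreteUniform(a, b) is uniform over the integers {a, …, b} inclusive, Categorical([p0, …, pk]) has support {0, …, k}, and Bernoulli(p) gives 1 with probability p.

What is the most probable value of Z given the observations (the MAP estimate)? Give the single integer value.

argmax_v P(Z = v | obs) = 3

Enumerate traces; 9 have nonzero weight after conditioning:
  (X=2, Z=0, Y=0) weight 1/24
  (X=2, Z=2, Y=1) weight 1/36
  (X=2, Z=3, Y=0) weight 1/18
  (X=3, Z=0, Y=0) weight 1/22
  (X=3, Z=2, Y=1) weight 1/99
  (X=3, Z=3, Y=0) weight 2/33
  (X=4, Z=0, Y=0) weight 1/24
  (X=4, Z=2, Y=1) weight 1/36
  … 1 more
Group by Z:
  weight(Z=0) = 17/132
  weight(Z=2) = 13/198
  weight(Z=3) = 17/99
Total weight = 17/132 + 13/198 + 17/99 = 145/396
P(Z=0 | obs) = 17/132 / 145/396 = 51/145
P(Z=2 | obs) = 13/198 / 145/396 = 26/145
P(Z=3 | obs) = 17/99 / 145/396 = 68/145
argmax = 3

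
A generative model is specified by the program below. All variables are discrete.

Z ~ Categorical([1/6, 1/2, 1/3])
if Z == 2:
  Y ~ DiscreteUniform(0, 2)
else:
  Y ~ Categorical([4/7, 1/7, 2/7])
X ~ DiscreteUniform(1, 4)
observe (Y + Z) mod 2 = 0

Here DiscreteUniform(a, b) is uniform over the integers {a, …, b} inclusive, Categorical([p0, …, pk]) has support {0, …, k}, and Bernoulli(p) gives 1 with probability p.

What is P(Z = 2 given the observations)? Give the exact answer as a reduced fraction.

Enumerate traces; 20 have nonzero weight after conditioning:
  (Z=0, Y=0, X=1) weight 1/42
  (Z=0, Y=0, X=2) weight 1/42
  (Z=0, Y=0, X=3) weight 1/42
  (Z=0, Y=0, X=4) weight 1/42
  (Z=0, Y=2, X=1) weight 1/84
  (Z=0, Y=2, X=2) weight 1/84
  (Z=0, Y=2, X=3) weight 1/84
  (Z=0, Y=2, X=4) weight 1/84
  (Z=1, Y=1, X=1) weight 1/56
  (Z=2, Y=0, X=1) weight 1/36
  … 10 more
Group by Z:
  weight(Z=0) = 1/7
  weight(Z=1) = 1/14
  weight(Z=2) = 2/9
Total weight = 1/7 + 1/14 + 2/9 = 55/126
P(Z=0 | obs) = 1/7 / 55/126 = 18/55
P(Z=1 | obs) = 1/14 / 55/126 = 9/55
P(Z=2 | obs) = 2/9 / 55/126 = 28/55

P(Z = 2 | obs) = 28/55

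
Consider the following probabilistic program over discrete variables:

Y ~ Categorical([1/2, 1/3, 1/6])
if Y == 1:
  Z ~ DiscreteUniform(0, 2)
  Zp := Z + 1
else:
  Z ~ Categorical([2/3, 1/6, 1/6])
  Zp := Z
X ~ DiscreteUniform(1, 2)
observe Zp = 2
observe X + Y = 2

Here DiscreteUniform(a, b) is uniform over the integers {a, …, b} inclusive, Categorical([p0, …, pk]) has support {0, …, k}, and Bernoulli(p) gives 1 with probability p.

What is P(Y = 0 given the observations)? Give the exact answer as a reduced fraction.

P(Y = 0 | obs) = 3/7

Enumerate traces; 2 have nonzero weight after conditioning:
  (Y=0, Z=2, X=2) weight 1/24
  (Y=1, Z=1, X=1) weight 1/18
Group by Y:
  weight(Y=0) = 1/24
  weight(Y=1) = 1/18
Total weight = 1/24 + 1/18 = 7/72
P(Y=0 | obs) = 1/24 / 7/72 = 3/7
P(Y=1 | obs) = 1/18 / 7/72 = 4/7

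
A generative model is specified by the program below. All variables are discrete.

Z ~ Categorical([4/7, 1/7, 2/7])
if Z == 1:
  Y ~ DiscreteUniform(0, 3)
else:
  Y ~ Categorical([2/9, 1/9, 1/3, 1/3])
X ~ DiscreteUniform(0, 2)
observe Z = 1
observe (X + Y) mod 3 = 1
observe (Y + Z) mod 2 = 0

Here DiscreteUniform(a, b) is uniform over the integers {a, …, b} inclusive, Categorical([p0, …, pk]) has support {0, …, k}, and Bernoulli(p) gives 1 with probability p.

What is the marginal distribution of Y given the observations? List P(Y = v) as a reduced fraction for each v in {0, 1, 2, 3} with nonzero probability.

P(Y=1) = 1/2, P(Y=3) = 1/2

Enumerate traces; 2 have nonzero weight after conditioning:
  (Z=1, Y=1, X=0) weight 1/84
  (Z=1, Y=3, X=1) weight 1/84
Group by Y:
  weight(Y=1) = 1/84
  weight(Y=3) = 1/84
Total weight = 1/84 + 1/84 = 1/42
P(Y=1 | obs) = 1/84 / 1/42 = 1/2
P(Y=3 | obs) = 1/84 / 1/42 = 1/2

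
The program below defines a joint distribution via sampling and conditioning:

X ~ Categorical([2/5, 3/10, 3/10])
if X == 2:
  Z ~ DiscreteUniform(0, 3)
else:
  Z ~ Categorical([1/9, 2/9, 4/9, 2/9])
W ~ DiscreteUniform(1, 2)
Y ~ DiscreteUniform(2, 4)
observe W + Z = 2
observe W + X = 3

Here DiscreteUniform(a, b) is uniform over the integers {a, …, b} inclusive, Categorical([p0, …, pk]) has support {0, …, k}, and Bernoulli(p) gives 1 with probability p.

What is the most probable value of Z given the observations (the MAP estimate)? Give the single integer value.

argmax_v P(Z = v | obs) = 1

Enumerate traces; 6 have nonzero weight after conditioning:
  (X=1, Z=0, W=2, Y=2) weight 1/180
  (X=1, Z=0, W=2, Y=3) weight 1/180
  (X=1, Z=0, W=2, Y=4) weight 1/180
  (X=2, Z=1, W=1, Y=2) weight 1/80
  (X=2, Z=1, W=1, Y=3) weight 1/80
  (X=2, Z=1, W=1, Y=4) weight 1/80
Group by Z:
  weight(Z=0) = 1/60
  weight(Z=1) = 3/80
Total weight = 1/60 + 3/80 = 13/240
P(Z=0 | obs) = 1/60 / 13/240 = 4/13
P(Z=1 | obs) = 3/80 / 13/240 = 9/13
argmax = 1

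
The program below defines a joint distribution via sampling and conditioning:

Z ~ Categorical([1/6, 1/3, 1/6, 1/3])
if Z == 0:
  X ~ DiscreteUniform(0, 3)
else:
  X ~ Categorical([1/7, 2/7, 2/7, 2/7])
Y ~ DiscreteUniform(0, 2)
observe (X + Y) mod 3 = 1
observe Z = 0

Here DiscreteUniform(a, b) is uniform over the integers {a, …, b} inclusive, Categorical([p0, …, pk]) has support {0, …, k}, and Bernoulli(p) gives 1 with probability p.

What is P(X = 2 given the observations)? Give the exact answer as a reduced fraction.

P(X = 2 | obs) = 1/4

Enumerate traces; 4 have nonzero weight after conditioning:
  (Z=0, X=0, Y=1) weight 1/72
  (Z=0, X=1, Y=0) weight 1/72
  (Z=0, X=2, Y=2) weight 1/72
  (Z=0, X=3, Y=1) weight 1/72
Group by X:
  weight(X=0) = 1/72
  weight(X=1) = 1/72
  weight(X=2) = 1/72
  weight(X=3) = 1/72
Total weight = 1/72 + 1/72 + 1/72 + 1/72 = 1/18
P(X=0 | obs) = 1/72 / 1/18 = 1/4
P(X=1 | obs) = 1/72 / 1/18 = 1/4
P(X=2 | obs) = 1/72 / 1/18 = 1/4
P(X=3 | obs) = 1/72 / 1/18 = 1/4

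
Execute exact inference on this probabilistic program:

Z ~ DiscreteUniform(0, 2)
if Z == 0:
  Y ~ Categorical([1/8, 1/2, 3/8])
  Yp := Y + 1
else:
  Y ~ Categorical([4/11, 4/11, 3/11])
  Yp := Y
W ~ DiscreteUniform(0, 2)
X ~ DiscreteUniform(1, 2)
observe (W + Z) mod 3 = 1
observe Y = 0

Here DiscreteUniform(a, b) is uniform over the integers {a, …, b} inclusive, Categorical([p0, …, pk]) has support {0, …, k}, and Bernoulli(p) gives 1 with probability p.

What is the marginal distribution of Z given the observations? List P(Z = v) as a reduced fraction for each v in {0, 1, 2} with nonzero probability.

P(Z=0) = 11/75, P(Z=1) = 32/75, P(Z=2) = 32/75

Enumerate traces; 6 have nonzero weight after conditioning:
  (Z=0, Y=0, W=1, X=1) weight 1/144
  (Z=0, Y=0, W=1, X=2) weight 1/144
  (Z=1, Y=0, W=0, X=1) weight 2/99
  (Z=1, Y=0, W=0, X=2) weight 2/99
  (Z=2, Y=0, W=2, X=1) weight 2/99
  (Z=2, Y=0, W=2, X=2) weight 2/99
Group by Z:
  weight(Z=0) = 1/72
  weight(Z=1) = 4/99
  weight(Z=2) = 4/99
Total weight = 1/72 + 4/99 + 4/99 = 25/264
P(Z=0 | obs) = 1/72 / 25/264 = 11/75
P(Z=1 | obs) = 4/99 / 25/264 = 32/75
P(Z=2 | obs) = 4/99 / 25/264 = 32/75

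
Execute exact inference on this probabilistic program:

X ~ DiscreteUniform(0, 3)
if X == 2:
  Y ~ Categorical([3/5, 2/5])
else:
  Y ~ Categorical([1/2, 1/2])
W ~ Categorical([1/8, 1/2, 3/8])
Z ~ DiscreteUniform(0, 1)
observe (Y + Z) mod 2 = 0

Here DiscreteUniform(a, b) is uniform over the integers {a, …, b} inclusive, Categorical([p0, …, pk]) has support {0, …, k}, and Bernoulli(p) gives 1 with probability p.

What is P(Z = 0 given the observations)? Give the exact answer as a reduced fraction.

P(Z = 0 | obs) = 21/40

Enumerate traces; 24 have nonzero weight after conditioning:
  (X=0, Y=0, W=0, Z=0) weight 1/128
  (X=0, Y=0, W=1, Z=0) weight 1/32
  (X=0, Y=0, W=2, Z=0) weight 3/128
  (X=0, Y=1, W=0, Z=1) weight 1/128
  (X=0, Y=1, W=1, Z=1) weight 1/32
  (X=0, Y=1, W=2, Z=1) weight 3/128
  (X=1, Y=0, W=0, Z=0) weight 1/128
  (X=1, Y=0, W=1, Z=0) weight 1/32
  … 16 more
Group by Z:
  weight(Z=0) = 21/80
  weight(Z=1) = 19/80
Total weight = 21/80 + 19/80 = 1/2
P(Z=0 | obs) = 21/80 / 1/2 = 21/40
P(Z=1 | obs) = 19/80 / 1/2 = 19/40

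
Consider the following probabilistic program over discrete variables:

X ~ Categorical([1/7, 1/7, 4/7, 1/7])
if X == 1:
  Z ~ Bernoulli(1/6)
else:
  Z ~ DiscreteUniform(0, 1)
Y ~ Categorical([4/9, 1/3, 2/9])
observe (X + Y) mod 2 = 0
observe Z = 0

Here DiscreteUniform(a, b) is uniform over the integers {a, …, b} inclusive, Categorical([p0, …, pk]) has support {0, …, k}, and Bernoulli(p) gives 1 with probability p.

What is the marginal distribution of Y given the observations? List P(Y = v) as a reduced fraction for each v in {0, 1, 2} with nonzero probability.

P(Y=0) = 10/19, P(Y=1) = 4/19, P(Y=2) = 5/19

Enumerate traces; 6 have nonzero weight after conditioning:
  (X=0, Z=0, Y=0) weight 2/63
  (X=0, Z=0, Y=2) weight 1/63
  (X=1, Z=0, Y=1) weight 5/126
  (X=2, Z=0, Y=0) weight 8/63
  (X=2, Z=0, Y=2) weight 4/63
  (X=3, Z=0, Y=1) weight 1/42
Group by Y:
  weight(Y=0) = 10/63
  weight(Y=1) = 4/63
  weight(Y=2) = 5/63
Total weight = 10/63 + 4/63 + 5/63 = 19/63
P(Y=0 | obs) = 10/63 / 19/63 = 10/19
P(Y=1 | obs) = 4/63 / 19/63 = 4/19
P(Y=2 | obs) = 5/63 / 19/63 = 5/19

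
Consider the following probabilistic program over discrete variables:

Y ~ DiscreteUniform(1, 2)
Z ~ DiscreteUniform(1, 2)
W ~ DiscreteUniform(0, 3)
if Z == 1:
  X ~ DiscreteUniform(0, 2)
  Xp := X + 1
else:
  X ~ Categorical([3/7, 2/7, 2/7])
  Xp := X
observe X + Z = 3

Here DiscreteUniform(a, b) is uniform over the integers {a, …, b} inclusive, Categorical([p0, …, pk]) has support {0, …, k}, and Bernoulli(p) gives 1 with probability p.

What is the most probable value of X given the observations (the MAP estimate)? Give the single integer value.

argmax_v P(X = v | obs) = 2

Enumerate traces; 16 have nonzero weight after conditioning:
  (Y=1, Z=1, W=0, X=2) weight 1/48
  (Y=1, Z=1, W=1, X=2) weight 1/48
  (Y=1, Z=1, W=2, X=2) weight 1/48
  (Y=1, Z=1, W=3, X=2) weight 1/48
  (Y=1, Z=2, W=0, X=1) weight 1/56
  (Y=1, Z=2, W=1, X=1) weight 1/56
  (Y=1, Z=2, W=2, X=1) weight 1/56
  (Y=1, Z=2, W=3, X=1) weight 1/56
  … 8 more
Group by X:
  weight(X=1) = 1/7
  weight(X=2) = 1/6
Total weight = 1/7 + 1/6 = 13/42
P(X=1 | obs) = 1/7 / 13/42 = 6/13
P(X=2 | obs) = 1/6 / 13/42 = 7/13
argmax = 2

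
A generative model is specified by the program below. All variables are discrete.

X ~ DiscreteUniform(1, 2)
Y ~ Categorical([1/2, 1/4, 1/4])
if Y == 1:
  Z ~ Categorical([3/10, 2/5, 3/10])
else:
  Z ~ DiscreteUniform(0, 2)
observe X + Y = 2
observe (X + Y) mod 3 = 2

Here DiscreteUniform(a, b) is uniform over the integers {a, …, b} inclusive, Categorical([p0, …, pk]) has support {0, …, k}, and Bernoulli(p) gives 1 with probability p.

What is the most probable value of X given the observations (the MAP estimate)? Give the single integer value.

Enumerate traces; 6 have nonzero weight after conditioning:
  (X=1, Y=1, Z=0) weight 3/80
  (X=1, Y=1, Z=1) weight 1/20
  (X=1, Y=1, Z=2) weight 3/80
  (X=2, Y=0, Z=0) weight 1/12
  (X=2, Y=0, Z=1) weight 1/12
  (X=2, Y=0, Z=2) weight 1/12
Group by X:
  weight(X=1) = 1/8
  weight(X=2) = 1/4
Total weight = 1/8 + 1/4 = 3/8
P(X=1 | obs) = 1/8 / 3/8 = 1/3
P(X=2 | obs) = 1/4 / 3/8 = 2/3
argmax = 2

argmax_v P(X = v | obs) = 2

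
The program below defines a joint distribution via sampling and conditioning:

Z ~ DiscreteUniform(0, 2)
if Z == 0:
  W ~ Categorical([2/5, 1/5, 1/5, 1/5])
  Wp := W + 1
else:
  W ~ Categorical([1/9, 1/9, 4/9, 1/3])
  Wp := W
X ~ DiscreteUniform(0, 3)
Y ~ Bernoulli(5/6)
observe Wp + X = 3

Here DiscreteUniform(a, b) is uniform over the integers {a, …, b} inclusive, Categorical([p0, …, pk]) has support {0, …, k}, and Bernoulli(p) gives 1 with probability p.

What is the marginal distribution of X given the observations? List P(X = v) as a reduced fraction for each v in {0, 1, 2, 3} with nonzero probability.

Enumerate traces; 22 have nonzero weight after conditioning:
  (Z=0, W=0, X=2, Y=0) weight 1/180
  (Z=0, W=0, X=2, Y=1) weight 1/36
  (Z=0, W=1, X=1, Y=0) weight 1/360
  (Z=0, W=1, X=1, Y=1) weight 1/72
  (Z=0, W=2, X=0, Y=0) weight 1/360
  (Z=0, W=2, X=0, Y=1) weight 1/72
  (Z=1, W=0, X=3, Y=0) weight 1/648
  (Z=1, W=0, X=3, Y=1) weight 5/648
  … 14 more
Group by X:
  weight(X=0) = 13/180
  weight(X=1) = 49/540
  weight(X=2) = 7/135
  weight(X=3) = 1/54
Total weight = 13/180 + 49/540 + 7/135 + 1/54 = 7/30
P(X=0 | obs) = 13/180 / 7/30 = 13/42
P(X=1 | obs) = 49/540 / 7/30 = 7/18
P(X=2 | obs) = 7/135 / 7/30 = 2/9
P(X=3 | obs) = 1/54 / 7/30 = 5/63

P(X=0) = 13/42, P(X=1) = 7/18, P(X=2) = 2/9, P(X=3) = 5/63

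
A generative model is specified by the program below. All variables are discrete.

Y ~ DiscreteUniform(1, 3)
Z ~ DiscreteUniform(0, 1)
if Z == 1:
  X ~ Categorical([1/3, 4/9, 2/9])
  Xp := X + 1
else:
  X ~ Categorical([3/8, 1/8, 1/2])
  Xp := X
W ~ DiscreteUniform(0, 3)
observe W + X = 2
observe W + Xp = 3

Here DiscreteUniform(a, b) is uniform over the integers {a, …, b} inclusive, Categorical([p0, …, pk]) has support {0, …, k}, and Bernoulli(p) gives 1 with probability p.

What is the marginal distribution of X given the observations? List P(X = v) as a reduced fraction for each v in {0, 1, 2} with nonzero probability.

Enumerate traces; 9 have nonzero weight after conditioning:
  (Y=1, Z=1, X=0, W=2) weight 1/72
  (Y=1, Z=1, X=1, W=1) weight 1/54
  (Y=1, Z=1, X=2, W=0) weight 1/108
  (Y=2, Z=1, X=0, W=2) weight 1/72
  (Y=2, Z=1, X=1, W=1) weight 1/54
  (Y=2, Z=1, X=2, W=0) weight 1/108
  (Y=3, Z=1, X=0, W=2) weight 1/72
  (Y=3, Z=1, X=1, W=1) weight 1/54
  … 1 more
Group by X:
  weight(X=0) = 1/24
  weight(X=1) = 1/18
  weight(X=2) = 1/36
Total weight = 1/24 + 1/18 + 1/36 = 1/8
P(X=0 | obs) = 1/24 / 1/8 = 1/3
P(X=1 | obs) = 1/18 / 1/8 = 4/9
P(X=2 | obs) = 1/36 / 1/8 = 2/9

P(X=0) = 1/3, P(X=1) = 4/9, P(X=2) = 2/9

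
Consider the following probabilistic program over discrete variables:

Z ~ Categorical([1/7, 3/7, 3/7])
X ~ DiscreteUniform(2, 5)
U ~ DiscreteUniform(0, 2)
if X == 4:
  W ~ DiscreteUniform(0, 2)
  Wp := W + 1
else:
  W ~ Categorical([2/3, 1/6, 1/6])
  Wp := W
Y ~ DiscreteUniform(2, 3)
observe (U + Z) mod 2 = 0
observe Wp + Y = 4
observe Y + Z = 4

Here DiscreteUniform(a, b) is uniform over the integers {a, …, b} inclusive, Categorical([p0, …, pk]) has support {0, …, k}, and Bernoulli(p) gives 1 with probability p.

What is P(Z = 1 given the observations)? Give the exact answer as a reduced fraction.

Enumerate traces; 12 have nonzero weight after conditioning:
  (Z=1, X=2, U=1, W=1, Y=3) weight 1/336
  (Z=1, X=3, U=1, W=1, Y=3) weight 1/336
  (Z=1, X=4, U=1, W=0, Y=3) weight 1/168
  (Z=1, X=5, U=1, W=1, Y=3) weight 1/336
  (Z=2, X=2, U=0, W=2, Y=2) weight 1/336
  (Z=2, X=2, U=2, W=2, Y=2) weight 1/336
  (Z=2, X=3, U=0, W=2, Y=2) weight 1/336
  (Z=2, X=3, U=2, W=2, Y=2) weight 1/336
  … 4 more
Group by Z:
  weight(Z=1) = 5/336
  weight(Z=2) = 5/168
Total weight = 5/336 + 5/168 = 5/112
P(Z=1 | obs) = 5/336 / 5/112 = 1/3
P(Z=2 | obs) = 5/168 / 5/112 = 2/3

P(Z = 1 | obs) = 1/3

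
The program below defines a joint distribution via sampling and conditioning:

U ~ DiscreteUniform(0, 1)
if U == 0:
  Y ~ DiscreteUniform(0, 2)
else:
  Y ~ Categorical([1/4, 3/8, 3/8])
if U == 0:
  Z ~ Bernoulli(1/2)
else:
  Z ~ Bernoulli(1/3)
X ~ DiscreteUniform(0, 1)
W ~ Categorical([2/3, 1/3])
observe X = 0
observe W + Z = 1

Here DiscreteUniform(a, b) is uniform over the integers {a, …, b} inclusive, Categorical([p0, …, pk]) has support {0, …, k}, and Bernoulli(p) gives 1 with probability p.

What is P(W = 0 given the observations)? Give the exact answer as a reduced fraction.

Enumerate traces; 12 have nonzero weight after conditioning:
  (U=0, Y=0, Z=0, X=0, W=1) weight 1/72
  (U=0, Y=0, Z=1, X=0, W=0) weight 1/36
  (U=0, Y=1, Z=0, X=0, W=1) weight 1/72
  (U=0, Y=1, Z=1, X=0, W=0) weight 1/36
  (U=0, Y=2, Z=0, X=0, W=1) weight 1/72
  (U=0, Y=2, Z=1, X=0, W=0) weight 1/36
  (U=1, Y=0, Z=0, X=0, W=1) weight 1/72
  (U=1, Y=0, Z=1, X=0, W=0) weight 1/72
  … 4 more
Group by W:
  weight(W=0) = 5/36
  weight(W=1) = 7/72
Total weight = 5/36 + 7/72 = 17/72
P(W=0 | obs) = 5/36 / 17/72 = 10/17
P(W=1 | obs) = 7/72 / 17/72 = 7/17

P(W = 0 | obs) = 10/17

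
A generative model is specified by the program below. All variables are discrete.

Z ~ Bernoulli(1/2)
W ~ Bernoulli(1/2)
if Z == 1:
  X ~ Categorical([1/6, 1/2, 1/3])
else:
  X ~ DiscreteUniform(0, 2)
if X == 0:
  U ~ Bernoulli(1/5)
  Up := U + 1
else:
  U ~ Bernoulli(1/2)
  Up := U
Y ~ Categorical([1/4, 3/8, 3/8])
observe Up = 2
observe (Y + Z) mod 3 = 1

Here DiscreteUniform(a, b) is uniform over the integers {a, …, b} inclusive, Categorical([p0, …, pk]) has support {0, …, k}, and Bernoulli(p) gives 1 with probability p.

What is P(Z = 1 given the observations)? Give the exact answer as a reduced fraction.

Enumerate traces; 4 have nonzero weight after conditioning:
  (Z=0, W=0, X=0, U=1, Y=1) weight 1/160
  (Z=0, W=1, X=0, U=1, Y=1) weight 1/160
  (Z=1, W=0, X=0, U=1, Y=0) weight 1/480
  (Z=1, W=1, X=0, U=1, Y=0) weight 1/480
Group by Z:
  weight(Z=0) = 1/80
  weight(Z=1) = 1/240
Total weight = 1/80 + 1/240 = 1/60
P(Z=0 | obs) = 1/80 / 1/60 = 3/4
P(Z=1 | obs) = 1/240 / 1/60 = 1/4

P(Z = 1 | obs) = 1/4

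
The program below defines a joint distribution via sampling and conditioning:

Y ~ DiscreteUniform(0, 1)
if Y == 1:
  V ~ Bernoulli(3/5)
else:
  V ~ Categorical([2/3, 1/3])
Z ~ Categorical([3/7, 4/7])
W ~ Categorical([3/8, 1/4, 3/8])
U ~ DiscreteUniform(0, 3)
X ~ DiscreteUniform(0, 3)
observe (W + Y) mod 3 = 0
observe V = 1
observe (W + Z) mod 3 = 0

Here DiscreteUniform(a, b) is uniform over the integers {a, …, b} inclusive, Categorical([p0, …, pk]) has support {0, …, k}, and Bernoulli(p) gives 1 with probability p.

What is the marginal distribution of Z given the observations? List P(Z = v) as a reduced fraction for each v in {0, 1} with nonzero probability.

P(Z=0) = 5/17, P(Z=1) = 12/17

Enumerate traces; 32 have nonzero weight after conditioning:
  (Y=0, V=1, Z=0, W=0, U=0, X=0) weight 3/1792
  (Y=0, V=1, Z=0, W=0, U=0, X=1) weight 3/1792
  (Y=0, V=1, Z=0, W=0, U=0, X=2) weight 3/1792
  (Y=0, V=1, Z=0, W=0, U=0, X=3) weight 3/1792
  (Y=0, V=1, Z=0, W=0, U=1, X=0) weight 3/1792
  (Y=0, V=1, Z=0, W=0, U=1, X=1) weight 3/1792
  (Y=0, V=1, Z=0, W=0, U=1, X=2) weight 3/1792
  (Y=0, V=1, Z=0, W=0, U=1, X=3) weight 3/1792
  (Y=1, V=1, Z=1, W=2, U=0, X=0) weight 9/2240
  … 23 more
Group by Z:
  weight(Z=0) = 3/112
  weight(Z=1) = 9/140
Total weight = 3/112 + 9/140 = 51/560
P(Z=0 | obs) = 3/112 / 51/560 = 5/17
P(Z=1 | obs) = 9/140 / 51/560 = 12/17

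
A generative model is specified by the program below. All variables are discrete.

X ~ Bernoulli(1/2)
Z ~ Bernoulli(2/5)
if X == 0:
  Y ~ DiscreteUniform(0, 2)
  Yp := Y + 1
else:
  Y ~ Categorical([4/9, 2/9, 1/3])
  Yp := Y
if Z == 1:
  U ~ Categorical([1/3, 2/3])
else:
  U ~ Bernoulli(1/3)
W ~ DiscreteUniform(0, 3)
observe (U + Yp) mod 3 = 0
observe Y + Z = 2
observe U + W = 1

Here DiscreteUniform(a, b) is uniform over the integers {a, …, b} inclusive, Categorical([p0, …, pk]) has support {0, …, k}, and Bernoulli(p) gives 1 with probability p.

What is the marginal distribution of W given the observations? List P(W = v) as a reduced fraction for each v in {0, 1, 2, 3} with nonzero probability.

Enumerate traces; 3 have nonzero weight after conditioning:
  (X=0, Z=0, Y=2, U=0, W=1) weight 1/60
  (X=0, Z=1, Y=1, U=1, W=0) weight 1/90
  (X=1, Z=0, Y=2, U=1, W=0) weight 1/120
Group by W:
  weight(W=0) = 7/360
  weight(W=1) = 1/60
Total weight = 7/360 + 1/60 = 13/360
P(W=0 | obs) = 7/360 / 13/360 = 7/13
P(W=1 | obs) = 1/60 / 13/360 = 6/13

P(W=0) = 7/13, P(W=1) = 6/13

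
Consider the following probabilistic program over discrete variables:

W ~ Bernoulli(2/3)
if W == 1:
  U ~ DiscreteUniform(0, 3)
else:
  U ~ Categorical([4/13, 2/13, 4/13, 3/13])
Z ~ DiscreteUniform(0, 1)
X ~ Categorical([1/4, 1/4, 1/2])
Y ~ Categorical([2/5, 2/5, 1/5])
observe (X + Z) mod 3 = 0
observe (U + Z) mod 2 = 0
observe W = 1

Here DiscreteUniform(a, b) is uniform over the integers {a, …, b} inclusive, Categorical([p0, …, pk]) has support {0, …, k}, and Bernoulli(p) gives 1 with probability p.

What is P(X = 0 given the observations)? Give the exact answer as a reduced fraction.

Enumerate traces; 12 have nonzero weight after conditioning:
  (W=1, U=0, Z=0, X=0, Y=0) weight 1/120
  (W=1, U=0, Z=0, X=0, Y=1) weight 1/120
  (W=1, U=0, Z=0, X=0, Y=2) weight 1/240
  (W=1, U=1, Z=1, X=2, Y=0) weight 1/60
  (W=1, U=1, Z=1, X=2, Y=1) weight 1/60
  (W=1, U=1, Z=1, X=2, Y=2) weight 1/120
  (W=1, U=2, Z=0, X=0, Y=0) weight 1/120
  (W=1, U=2, Z=0, X=0, Y=1) weight 1/120
  … 4 more
Group by X:
  weight(X=0) = 1/24
  weight(X=2) = 1/12
Total weight = 1/24 + 1/12 = 1/8
P(X=0 | obs) = 1/24 / 1/8 = 1/3
P(X=2 | obs) = 1/12 / 1/8 = 2/3

P(X = 0 | obs) = 1/3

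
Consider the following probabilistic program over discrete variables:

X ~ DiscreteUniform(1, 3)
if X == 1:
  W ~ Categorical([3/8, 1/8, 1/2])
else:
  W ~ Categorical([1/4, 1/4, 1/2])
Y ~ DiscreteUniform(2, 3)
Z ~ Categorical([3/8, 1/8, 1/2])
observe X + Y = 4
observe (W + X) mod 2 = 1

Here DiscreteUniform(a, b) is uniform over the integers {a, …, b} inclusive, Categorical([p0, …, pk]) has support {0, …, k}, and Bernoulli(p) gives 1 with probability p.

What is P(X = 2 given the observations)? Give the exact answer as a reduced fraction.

P(X = 2 | obs) = 2/9

Enumerate traces; 9 have nonzero weight after conditioning:
  (X=1, W=0, Y=3, Z=0) weight 3/128
  (X=1, W=0, Y=3, Z=1) weight 1/128
  (X=1, W=0, Y=3, Z=2) weight 1/32
  (X=1, W=2, Y=3, Z=0) weight 1/32
  (X=1, W=2, Y=3, Z=1) weight 1/96
  (X=1, W=2, Y=3, Z=2) weight 1/24
  (X=2, W=1, Y=2, Z=0) weight 1/64
  (X=2, W=1, Y=2, Z=1) weight 1/192
  … 1 more
Group by X:
  weight(X=1) = 7/48
  weight(X=2) = 1/24
Total weight = 7/48 + 1/24 = 3/16
P(X=1 | obs) = 7/48 / 3/16 = 7/9
P(X=2 | obs) = 1/24 / 3/16 = 2/9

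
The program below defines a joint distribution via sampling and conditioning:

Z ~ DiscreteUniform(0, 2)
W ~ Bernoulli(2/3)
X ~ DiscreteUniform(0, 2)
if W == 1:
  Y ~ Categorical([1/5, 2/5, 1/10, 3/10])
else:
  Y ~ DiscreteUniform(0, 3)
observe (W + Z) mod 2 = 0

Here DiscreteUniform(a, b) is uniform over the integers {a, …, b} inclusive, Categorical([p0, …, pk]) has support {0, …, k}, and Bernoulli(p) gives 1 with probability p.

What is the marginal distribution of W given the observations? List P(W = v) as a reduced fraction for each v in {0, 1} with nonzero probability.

Enumerate traces; 36 have nonzero weight after conditioning:
  (Z=0, W=0, X=0, Y=0) weight 1/108
  (Z=0, W=0, X=0, Y=1) weight 1/108
  (Z=0, W=0, X=0, Y=2) weight 1/108
  (Z=0, W=0, X=0, Y=3) weight 1/108
  (Z=0, W=0, X=1, Y=0) weight 1/108
  (Z=0, W=0, X=1, Y=1) weight 1/108
  (Z=0, W=0, X=1, Y=2) weight 1/108
  (Z=0, W=0, X=1, Y=3) weight 1/108
  (Z=1, W=1, X=0, Y=0) weight 2/135
  … 27 more
Group by W:
  weight(W=0) = 2/9
  weight(W=1) = 2/9
Total weight = 2/9 + 2/9 = 4/9
P(W=0 | obs) = 2/9 / 4/9 = 1/2
P(W=1 | obs) = 2/9 / 4/9 = 1/2

P(W=0) = 1/2, P(W=1) = 1/2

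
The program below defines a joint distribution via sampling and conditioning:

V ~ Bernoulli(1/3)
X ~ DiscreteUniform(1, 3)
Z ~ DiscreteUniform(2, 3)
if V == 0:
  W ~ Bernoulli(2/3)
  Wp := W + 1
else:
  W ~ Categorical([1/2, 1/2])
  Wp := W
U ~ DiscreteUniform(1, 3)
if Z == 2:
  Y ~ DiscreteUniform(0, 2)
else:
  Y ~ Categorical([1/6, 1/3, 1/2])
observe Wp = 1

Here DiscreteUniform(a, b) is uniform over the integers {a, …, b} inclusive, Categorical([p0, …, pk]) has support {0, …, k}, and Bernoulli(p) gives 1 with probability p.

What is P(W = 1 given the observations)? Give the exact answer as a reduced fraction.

P(W = 1 | obs) = 3/7

Enumerate traces; 108 have nonzero weight after conditioning:
  (V=0, X=1, Z=2, W=0, U=1, Y=0) weight 1/243
  (V=0, X=1, Z=2, W=0, U=1, Y=1) weight 1/243
  (V=0, X=1, Z=2, W=0, U=1, Y=2) weight 1/243
  (V=0, X=1, Z=2, W=0, U=2, Y=0) weight 1/243
  (V=0, X=1, Z=2, W=0, U=2, Y=1) weight 1/243
  (V=0, X=1, Z=2, W=0, U=2, Y=2) weight 1/243
  (V=0, X=1, Z=2, W=0, U=3, Y=0) weight 1/243
  (V=0, X=1, Z=2, W=0, U=3, Y=1) weight 1/243
  (V=1, X=1, Z=2, W=1, U=1, Y=0) weight 1/324
  … 99 more
Group by W:
  weight(W=0) = 2/9
  weight(W=1) = 1/6
Total weight = 2/9 + 1/6 = 7/18
P(W=0 | obs) = 2/9 / 7/18 = 4/7
P(W=1 | obs) = 1/6 / 7/18 = 3/7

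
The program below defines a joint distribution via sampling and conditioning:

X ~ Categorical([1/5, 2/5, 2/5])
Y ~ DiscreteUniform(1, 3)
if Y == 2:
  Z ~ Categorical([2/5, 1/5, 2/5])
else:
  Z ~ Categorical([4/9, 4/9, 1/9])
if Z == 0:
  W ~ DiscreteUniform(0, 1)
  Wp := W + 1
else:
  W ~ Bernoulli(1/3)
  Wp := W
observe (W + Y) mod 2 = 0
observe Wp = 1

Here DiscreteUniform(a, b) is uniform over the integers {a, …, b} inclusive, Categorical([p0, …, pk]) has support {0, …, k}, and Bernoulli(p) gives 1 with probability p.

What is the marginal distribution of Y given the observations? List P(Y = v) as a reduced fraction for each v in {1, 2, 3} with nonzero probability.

Enumerate traces; 15 have nonzero weight after conditioning:
  (X=0, Y=1, Z=1, W=1) weight 4/405
  (X=0, Y=1, Z=2, W=1) weight 1/405
  (X=0, Y=2, Z=0, W=0) weight 1/75
  (X=0, Y=3, Z=1, W=1) weight 4/405
  (X=0, Y=3, Z=2, W=1) weight 1/405
  (X=1, Y=1, Z=1, W=1) weight 8/405
  (X=1, Y=1, Z=2, W=1) weight 2/405
  (X=1, Y=2, Z=0, W=0) weight 2/75
  … 7 more
Group by Y:
  weight(Y=1) = 5/81
  weight(Y=2) = 1/15
  weight(Y=3) = 5/81
Total weight = 5/81 + 1/15 + 5/81 = 77/405
P(Y=1 | obs) = 5/81 / 77/405 = 25/77
P(Y=2 | obs) = 1/15 / 77/405 = 27/77
P(Y=3 | obs) = 5/81 / 77/405 = 25/77

P(Y=1) = 25/77, P(Y=2) = 27/77, P(Y=3) = 25/77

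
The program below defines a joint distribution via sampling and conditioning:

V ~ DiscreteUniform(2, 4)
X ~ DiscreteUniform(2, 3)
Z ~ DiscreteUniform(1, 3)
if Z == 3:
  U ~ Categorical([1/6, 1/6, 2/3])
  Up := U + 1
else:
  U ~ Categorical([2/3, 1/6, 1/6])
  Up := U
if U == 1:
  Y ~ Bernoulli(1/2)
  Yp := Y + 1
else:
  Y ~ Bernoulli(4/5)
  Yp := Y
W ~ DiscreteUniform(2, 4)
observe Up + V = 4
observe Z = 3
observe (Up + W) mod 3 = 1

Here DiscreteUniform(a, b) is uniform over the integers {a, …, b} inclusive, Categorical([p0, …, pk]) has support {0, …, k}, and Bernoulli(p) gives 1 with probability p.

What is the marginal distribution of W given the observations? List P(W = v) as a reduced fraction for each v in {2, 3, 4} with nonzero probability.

Enumerate traces; 8 have nonzero weight after conditioning:
  (V=2, X=2, Z=3, U=1, Y=0, W=2) weight 1/648
  (V=2, X=2, Z=3, U=1, Y=1, W=2) weight 1/648
  (V=2, X=3, Z=3, U=1, Y=0, W=2) weight 1/648
  (V=2, X=3, Z=3, U=1, Y=1, W=2) weight 1/648
  (V=3, X=2, Z=3, U=0, Y=0, W=3) weight 1/1620
  (V=3, X=2, Z=3, U=0, Y=1, W=3) weight 1/405
  (V=3, X=3, Z=3, U=0, Y=0, W=3) weight 1/1620
  (V=3, X=3, Z=3, U=0, Y=1, W=3) weight 1/405
Group by W:
  weight(W=2) = 1/162
  weight(W=3) = 1/162
Total weight = 1/162 + 1/162 = 1/81
P(W=2 | obs) = 1/162 / 1/81 = 1/2
P(W=3 | obs) = 1/162 / 1/81 = 1/2

P(W=2) = 1/2, P(W=3) = 1/2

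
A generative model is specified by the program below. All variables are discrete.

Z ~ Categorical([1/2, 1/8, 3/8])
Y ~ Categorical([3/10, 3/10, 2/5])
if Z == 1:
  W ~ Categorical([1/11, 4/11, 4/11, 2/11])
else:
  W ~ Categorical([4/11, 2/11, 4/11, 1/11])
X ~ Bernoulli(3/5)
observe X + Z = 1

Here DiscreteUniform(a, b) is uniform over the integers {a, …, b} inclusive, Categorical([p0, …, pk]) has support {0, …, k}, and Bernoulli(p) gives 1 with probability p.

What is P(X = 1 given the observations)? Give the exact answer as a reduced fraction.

P(X = 1 | obs) = 6/7

Enumerate traces; 24 have nonzero weight after conditioning:
  (Z=0, Y=0, W=0, X=1) weight 9/275
  (Z=0, Y=0, W=1, X=1) weight 9/550
  (Z=0, Y=0, W=2, X=1) weight 9/275
  (Z=0, Y=0, W=3, X=1) weight 9/1100
  (Z=0, Y=1, W=0, X=1) weight 9/275
  (Z=0, Y=1, W=1, X=1) weight 9/550
  (Z=0, Y=1, W=2, X=1) weight 9/275
  (Z=0, Y=1, W=3, X=1) weight 9/1100
  (Z=1, Y=0, W=0, X=0) weight 3/2200
  … 15 more
Group by X:
  weight(X=0) = 1/20
  weight(X=1) = 3/10
Total weight = 1/20 + 3/10 = 7/20
P(X=0 | obs) = 1/20 / 7/20 = 1/7
P(X=1 | obs) = 3/10 / 7/20 = 6/7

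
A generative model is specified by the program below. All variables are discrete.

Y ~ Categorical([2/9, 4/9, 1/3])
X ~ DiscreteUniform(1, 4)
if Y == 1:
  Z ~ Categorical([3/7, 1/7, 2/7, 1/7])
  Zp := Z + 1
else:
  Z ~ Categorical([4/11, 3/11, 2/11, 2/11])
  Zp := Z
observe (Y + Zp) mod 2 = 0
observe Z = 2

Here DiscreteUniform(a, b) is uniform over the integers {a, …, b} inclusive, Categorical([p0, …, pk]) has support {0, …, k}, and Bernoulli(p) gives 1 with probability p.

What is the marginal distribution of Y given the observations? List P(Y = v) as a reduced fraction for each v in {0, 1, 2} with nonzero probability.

Enumerate traces; 12 have nonzero weight after conditioning:
  (Y=0, X=1, Z=2) weight 1/99
  (Y=0, X=2, Z=2) weight 1/99
  (Y=0, X=3, Z=2) weight 1/99
  (Y=0, X=4, Z=2) weight 1/99
  (Y=1, X=1, Z=2) weight 2/63
  (Y=1, X=2, Z=2) weight 2/63
  (Y=1, X=3, Z=2) weight 2/63
  (Y=1, X=4, Z=2) weight 2/63
  (Y=2, X=1, Z=2) weight 1/66
  … 3 more
Group by Y:
  weight(Y=0) = 4/99
  weight(Y=1) = 8/63
  weight(Y=2) = 2/33
Total weight = 4/99 + 8/63 + 2/33 = 158/693
P(Y=0 | obs) = 4/99 / 158/693 = 14/79
P(Y=1 | obs) = 8/63 / 158/693 = 44/79
P(Y=2 | obs) = 2/33 / 158/693 = 21/79

P(Y=0) = 14/79, P(Y=1) = 44/79, P(Y=2) = 21/79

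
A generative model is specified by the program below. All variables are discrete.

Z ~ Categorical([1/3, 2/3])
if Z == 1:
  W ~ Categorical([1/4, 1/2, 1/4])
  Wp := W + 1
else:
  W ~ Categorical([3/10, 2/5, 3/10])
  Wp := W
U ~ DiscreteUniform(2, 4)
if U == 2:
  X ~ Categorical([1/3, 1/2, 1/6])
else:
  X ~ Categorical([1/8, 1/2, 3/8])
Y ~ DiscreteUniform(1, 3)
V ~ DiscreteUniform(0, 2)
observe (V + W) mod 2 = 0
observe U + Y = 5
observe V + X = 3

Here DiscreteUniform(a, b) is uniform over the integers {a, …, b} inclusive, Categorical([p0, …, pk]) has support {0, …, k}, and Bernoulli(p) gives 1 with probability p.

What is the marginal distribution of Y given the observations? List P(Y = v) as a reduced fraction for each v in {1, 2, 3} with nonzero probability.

P(Y=1) = 159/442, P(Y=2) = 159/442, P(Y=3) = 62/221

Enumerate traces; 18 have nonzero weight after conditioning:
  (Z=0, W=0, U=2, X=1, Y=3, V=2) weight 1/540
  (Z=0, W=0, U=3, X=1, Y=2, V=2) weight 1/540
  (Z=0, W=0, U=4, X=1, Y=1, V=2) weight 1/540
  (Z=0, W=1, U=2, X=2, Y=3, V=1) weight 1/1215
  (Z=0, W=1, U=3, X=2, Y=2, V=1) weight 1/540
  (Z=0, W=1, U=4, X=2, Y=1, V=1) weight 1/540
  (Z=0, W=2, U=2, X=1, Y=3, V=2) weight 1/540
  (Z=0, W=2, U=3, X=1, Y=2, V=2) weight 1/540
  … 10 more
Group by Y:
  weight(Y=1) = 53/3240
  weight(Y=2) = 53/3240
  weight(Y=3) = 31/2430
Total weight = 53/3240 + 53/3240 + 31/2430 = 221/4860
P(Y=1 | obs) = 53/3240 / 221/4860 = 159/442
P(Y=2 | obs) = 53/3240 / 221/4860 = 159/442
P(Y=3 | obs) = 31/2430 / 221/4860 = 62/221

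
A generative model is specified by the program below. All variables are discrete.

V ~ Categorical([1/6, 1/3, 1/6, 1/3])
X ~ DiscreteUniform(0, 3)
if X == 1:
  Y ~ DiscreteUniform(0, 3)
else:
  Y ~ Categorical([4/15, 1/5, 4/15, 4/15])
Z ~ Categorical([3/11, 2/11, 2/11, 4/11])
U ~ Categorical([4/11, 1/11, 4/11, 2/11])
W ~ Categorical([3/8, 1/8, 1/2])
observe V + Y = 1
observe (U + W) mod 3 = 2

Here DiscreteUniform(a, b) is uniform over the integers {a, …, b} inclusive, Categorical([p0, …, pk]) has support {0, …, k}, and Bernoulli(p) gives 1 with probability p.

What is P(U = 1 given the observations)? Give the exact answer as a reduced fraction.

P(U = 1 | obs) = 1/37

Enumerate traces; 128 have nonzero weight after conditioning:
  (V=0, X=0, Y=1, Z=0, U=0, W=2) weight 1/2420
  (V=0, X=0, Y=1, Z=0, U=1, W=1) weight 1/38720
  (V=0, X=0, Y=1, Z=0, U=2, W=0) weight 3/9680
  (V=0, X=0, Y=1, Z=0, U=3, W=2) weight 1/4840
  (V=0, X=0, Y=1, Z=1, U=0, W=2) weight 1/3630
  (V=0, X=0, Y=1, Z=1, U=1, W=1) weight 1/58080
  (V=0, X=0, Y=1, Z=1, U=2, W=0) weight 1/4840
  (V=0, X=0, Y=1, Z=1, U=3, W=2) weight 1/7260
  … 120 more
Group by U:
  weight(U=0) = 59/2640
  weight(U=1) = 59/42240
  weight(U=2) = 59/3520
  weight(U=3) = 59/5280
Total weight = 59/2640 + 59/42240 + 59/3520 + 59/5280 = 2183/42240
P(U=0 | obs) = 59/2640 / 2183/42240 = 16/37
P(U=1 | obs) = 59/42240 / 2183/42240 = 1/37
P(U=2 | obs) = 59/3520 / 2183/42240 = 12/37
P(U=3 | obs) = 59/5280 / 2183/42240 = 8/37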